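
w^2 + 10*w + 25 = (w + 5)^2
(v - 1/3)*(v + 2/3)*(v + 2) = v^3 + 7*v^2/3 + 4*v/9 - 4/9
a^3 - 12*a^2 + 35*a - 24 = (a - 8)*(a - 3)*(a - 1)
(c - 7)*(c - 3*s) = c^2 - 3*c*s - 7*c + 21*s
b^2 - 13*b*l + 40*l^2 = (b - 8*l)*(b - 5*l)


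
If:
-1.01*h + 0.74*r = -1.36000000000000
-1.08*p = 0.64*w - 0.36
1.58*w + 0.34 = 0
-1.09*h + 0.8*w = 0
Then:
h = -0.16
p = 0.46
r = -2.05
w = -0.22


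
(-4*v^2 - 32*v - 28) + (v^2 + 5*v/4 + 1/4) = -3*v^2 - 123*v/4 - 111/4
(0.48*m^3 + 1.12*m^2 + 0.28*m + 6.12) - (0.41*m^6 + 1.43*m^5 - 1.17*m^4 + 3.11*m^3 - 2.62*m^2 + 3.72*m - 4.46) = -0.41*m^6 - 1.43*m^5 + 1.17*m^4 - 2.63*m^3 + 3.74*m^2 - 3.44*m + 10.58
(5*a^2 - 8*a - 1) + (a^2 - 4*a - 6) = 6*a^2 - 12*a - 7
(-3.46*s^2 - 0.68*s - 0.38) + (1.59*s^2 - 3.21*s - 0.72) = -1.87*s^2 - 3.89*s - 1.1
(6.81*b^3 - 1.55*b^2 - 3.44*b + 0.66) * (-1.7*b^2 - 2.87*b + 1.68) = -11.577*b^5 - 16.9097*b^4 + 21.7373*b^3 + 6.1468*b^2 - 7.6734*b + 1.1088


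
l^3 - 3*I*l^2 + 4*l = l*(l - 4*I)*(l + I)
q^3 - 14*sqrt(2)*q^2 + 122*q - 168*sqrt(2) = (q - 7*sqrt(2))*(q - 4*sqrt(2))*(q - 3*sqrt(2))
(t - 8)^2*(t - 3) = t^3 - 19*t^2 + 112*t - 192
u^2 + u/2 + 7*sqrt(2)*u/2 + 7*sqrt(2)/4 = (u + 1/2)*(u + 7*sqrt(2)/2)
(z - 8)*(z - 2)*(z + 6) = z^3 - 4*z^2 - 44*z + 96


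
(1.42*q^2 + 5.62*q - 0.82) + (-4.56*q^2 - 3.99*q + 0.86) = -3.14*q^2 + 1.63*q + 0.04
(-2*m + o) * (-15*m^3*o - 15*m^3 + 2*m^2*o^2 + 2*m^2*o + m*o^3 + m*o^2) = 30*m^4*o + 30*m^4 - 19*m^3*o^2 - 19*m^3*o + m*o^4 + m*o^3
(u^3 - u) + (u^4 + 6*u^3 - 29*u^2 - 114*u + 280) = u^4 + 7*u^3 - 29*u^2 - 115*u + 280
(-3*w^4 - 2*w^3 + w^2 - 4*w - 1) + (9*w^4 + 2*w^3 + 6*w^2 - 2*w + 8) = 6*w^4 + 7*w^2 - 6*w + 7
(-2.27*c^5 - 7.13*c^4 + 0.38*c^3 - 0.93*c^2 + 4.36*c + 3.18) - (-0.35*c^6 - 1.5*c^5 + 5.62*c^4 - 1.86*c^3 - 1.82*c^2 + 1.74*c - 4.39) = 0.35*c^6 - 0.77*c^5 - 12.75*c^4 + 2.24*c^3 + 0.89*c^2 + 2.62*c + 7.57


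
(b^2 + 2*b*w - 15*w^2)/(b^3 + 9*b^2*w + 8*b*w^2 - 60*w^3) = (-b + 3*w)/(-b^2 - 4*b*w + 12*w^2)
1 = 1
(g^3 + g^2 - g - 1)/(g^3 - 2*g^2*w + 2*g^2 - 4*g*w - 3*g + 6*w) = (-g^2 - 2*g - 1)/(-g^2 + 2*g*w - 3*g + 6*w)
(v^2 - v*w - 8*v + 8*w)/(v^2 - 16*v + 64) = (v - w)/(v - 8)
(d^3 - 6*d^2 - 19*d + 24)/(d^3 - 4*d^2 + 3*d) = (d^2 - 5*d - 24)/(d*(d - 3))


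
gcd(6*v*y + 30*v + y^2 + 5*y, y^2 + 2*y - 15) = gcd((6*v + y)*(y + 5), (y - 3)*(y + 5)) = y + 5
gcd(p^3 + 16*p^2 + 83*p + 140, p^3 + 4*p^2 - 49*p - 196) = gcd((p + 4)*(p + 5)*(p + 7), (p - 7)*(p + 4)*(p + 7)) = p^2 + 11*p + 28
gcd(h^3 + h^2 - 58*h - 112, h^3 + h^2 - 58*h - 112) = h^3 + h^2 - 58*h - 112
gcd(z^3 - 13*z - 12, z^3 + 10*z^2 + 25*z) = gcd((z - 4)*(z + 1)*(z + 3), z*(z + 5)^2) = 1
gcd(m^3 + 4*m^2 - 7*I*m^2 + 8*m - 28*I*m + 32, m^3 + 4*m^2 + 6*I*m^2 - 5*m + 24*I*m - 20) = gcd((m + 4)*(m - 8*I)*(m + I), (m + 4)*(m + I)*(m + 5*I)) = m^2 + m*(4 + I) + 4*I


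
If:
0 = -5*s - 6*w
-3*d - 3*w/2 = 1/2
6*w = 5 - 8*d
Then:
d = -7/4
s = -19/5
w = 19/6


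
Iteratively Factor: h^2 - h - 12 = (h - 4)*(h + 3)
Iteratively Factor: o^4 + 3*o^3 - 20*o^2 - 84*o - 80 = (o - 5)*(o^3 + 8*o^2 + 20*o + 16) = (o - 5)*(o + 2)*(o^2 + 6*o + 8) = (o - 5)*(o + 2)*(o + 4)*(o + 2)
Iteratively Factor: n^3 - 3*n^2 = (n - 3)*(n^2) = n*(n - 3)*(n)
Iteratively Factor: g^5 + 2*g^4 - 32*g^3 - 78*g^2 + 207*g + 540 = (g + 3)*(g^4 - g^3 - 29*g^2 + 9*g + 180) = (g - 5)*(g + 3)*(g^3 + 4*g^2 - 9*g - 36) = (g - 5)*(g + 3)^2*(g^2 + g - 12) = (g - 5)*(g - 3)*(g + 3)^2*(g + 4)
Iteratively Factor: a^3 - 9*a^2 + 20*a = (a)*(a^2 - 9*a + 20) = a*(a - 5)*(a - 4)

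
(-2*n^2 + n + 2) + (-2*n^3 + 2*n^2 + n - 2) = -2*n^3 + 2*n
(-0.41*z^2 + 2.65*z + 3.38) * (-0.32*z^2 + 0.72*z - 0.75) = 0.1312*z^4 - 1.1432*z^3 + 1.1339*z^2 + 0.4461*z - 2.535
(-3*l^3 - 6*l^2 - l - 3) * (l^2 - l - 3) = -3*l^5 - 3*l^4 + 14*l^3 + 16*l^2 + 6*l + 9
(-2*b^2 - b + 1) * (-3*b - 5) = 6*b^3 + 13*b^2 + 2*b - 5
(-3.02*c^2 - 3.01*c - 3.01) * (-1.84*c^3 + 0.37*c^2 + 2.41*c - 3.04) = 5.5568*c^5 + 4.421*c^4 - 2.8535*c^3 + 0.812999999999999*c^2 + 1.8963*c + 9.1504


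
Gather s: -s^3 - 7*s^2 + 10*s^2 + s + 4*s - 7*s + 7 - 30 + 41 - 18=-s^3 + 3*s^2 - 2*s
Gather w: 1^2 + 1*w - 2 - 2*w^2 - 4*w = -2*w^2 - 3*w - 1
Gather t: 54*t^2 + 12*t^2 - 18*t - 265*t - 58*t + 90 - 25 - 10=66*t^2 - 341*t + 55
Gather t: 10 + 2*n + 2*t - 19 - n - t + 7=n + t - 2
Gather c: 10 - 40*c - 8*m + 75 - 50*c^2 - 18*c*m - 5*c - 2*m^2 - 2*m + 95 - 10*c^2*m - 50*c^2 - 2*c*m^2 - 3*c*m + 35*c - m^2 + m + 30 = c^2*(-10*m - 100) + c*(-2*m^2 - 21*m - 10) - 3*m^2 - 9*m + 210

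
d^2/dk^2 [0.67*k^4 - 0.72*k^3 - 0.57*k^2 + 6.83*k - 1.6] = 8.04*k^2 - 4.32*k - 1.14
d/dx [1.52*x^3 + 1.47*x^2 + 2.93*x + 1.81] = 4.56*x^2 + 2.94*x + 2.93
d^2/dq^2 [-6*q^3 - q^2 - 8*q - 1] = -36*q - 2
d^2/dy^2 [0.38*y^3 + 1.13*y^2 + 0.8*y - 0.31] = 2.28*y + 2.26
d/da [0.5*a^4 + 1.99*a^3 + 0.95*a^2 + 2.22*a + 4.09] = 2.0*a^3 + 5.97*a^2 + 1.9*a + 2.22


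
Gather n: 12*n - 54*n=-42*n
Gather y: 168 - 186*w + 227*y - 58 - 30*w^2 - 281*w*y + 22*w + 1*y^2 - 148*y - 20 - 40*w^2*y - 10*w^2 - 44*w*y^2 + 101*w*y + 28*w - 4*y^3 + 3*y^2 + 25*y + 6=-40*w^2 - 136*w - 4*y^3 + y^2*(4 - 44*w) + y*(-40*w^2 - 180*w + 104) + 96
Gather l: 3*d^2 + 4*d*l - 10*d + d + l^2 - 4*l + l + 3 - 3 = 3*d^2 - 9*d + l^2 + l*(4*d - 3)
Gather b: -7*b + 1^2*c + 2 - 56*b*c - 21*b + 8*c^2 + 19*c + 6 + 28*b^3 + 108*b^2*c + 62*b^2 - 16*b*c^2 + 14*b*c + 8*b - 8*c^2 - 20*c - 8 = 28*b^3 + b^2*(108*c + 62) + b*(-16*c^2 - 42*c - 20)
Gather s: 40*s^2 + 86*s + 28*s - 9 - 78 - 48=40*s^2 + 114*s - 135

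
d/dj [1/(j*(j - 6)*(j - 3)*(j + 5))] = 2*(-2*j^3 + 6*j^2 + 27*j - 45)/(j^2*(j^6 - 8*j^5 - 38*j^4 + 396*j^3 + 9*j^2 - 4860*j + 8100))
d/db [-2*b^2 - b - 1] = -4*b - 1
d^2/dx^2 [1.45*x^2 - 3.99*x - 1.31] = 2.90000000000000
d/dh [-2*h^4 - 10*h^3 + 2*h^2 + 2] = 2*h*(-4*h^2 - 15*h + 2)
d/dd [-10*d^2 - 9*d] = -20*d - 9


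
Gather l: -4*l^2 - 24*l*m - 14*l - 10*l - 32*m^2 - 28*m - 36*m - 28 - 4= -4*l^2 + l*(-24*m - 24) - 32*m^2 - 64*m - 32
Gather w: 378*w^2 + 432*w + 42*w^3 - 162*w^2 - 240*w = 42*w^3 + 216*w^2 + 192*w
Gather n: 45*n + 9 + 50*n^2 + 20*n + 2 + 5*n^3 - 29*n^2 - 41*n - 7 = 5*n^3 + 21*n^2 + 24*n + 4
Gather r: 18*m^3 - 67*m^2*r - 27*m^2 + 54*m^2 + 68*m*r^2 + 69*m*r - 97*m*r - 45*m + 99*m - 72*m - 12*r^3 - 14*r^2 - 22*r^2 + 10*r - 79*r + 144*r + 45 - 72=18*m^3 + 27*m^2 - 18*m - 12*r^3 + r^2*(68*m - 36) + r*(-67*m^2 - 28*m + 75) - 27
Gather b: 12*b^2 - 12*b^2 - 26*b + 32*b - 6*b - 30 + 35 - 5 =0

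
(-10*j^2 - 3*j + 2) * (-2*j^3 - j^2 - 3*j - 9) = 20*j^5 + 16*j^4 + 29*j^3 + 97*j^2 + 21*j - 18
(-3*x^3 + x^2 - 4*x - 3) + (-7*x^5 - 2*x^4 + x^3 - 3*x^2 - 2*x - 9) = -7*x^5 - 2*x^4 - 2*x^3 - 2*x^2 - 6*x - 12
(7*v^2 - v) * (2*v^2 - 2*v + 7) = 14*v^4 - 16*v^3 + 51*v^2 - 7*v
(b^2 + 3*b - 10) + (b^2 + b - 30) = 2*b^2 + 4*b - 40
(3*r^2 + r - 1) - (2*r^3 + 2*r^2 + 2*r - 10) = -2*r^3 + r^2 - r + 9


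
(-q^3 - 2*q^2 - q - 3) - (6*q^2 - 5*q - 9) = -q^3 - 8*q^2 + 4*q + 6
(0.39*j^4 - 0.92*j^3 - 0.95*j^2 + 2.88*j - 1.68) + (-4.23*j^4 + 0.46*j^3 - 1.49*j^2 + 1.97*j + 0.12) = -3.84*j^4 - 0.46*j^3 - 2.44*j^2 + 4.85*j - 1.56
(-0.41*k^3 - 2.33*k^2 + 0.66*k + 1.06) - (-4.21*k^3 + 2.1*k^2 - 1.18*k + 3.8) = 3.8*k^3 - 4.43*k^2 + 1.84*k - 2.74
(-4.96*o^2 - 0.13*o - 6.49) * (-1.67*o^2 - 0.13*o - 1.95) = 8.2832*o^4 + 0.8619*o^3 + 20.5272*o^2 + 1.0972*o + 12.6555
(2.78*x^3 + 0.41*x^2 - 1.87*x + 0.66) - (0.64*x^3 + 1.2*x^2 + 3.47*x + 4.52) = 2.14*x^3 - 0.79*x^2 - 5.34*x - 3.86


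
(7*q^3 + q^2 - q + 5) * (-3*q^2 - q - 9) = -21*q^5 - 10*q^4 - 61*q^3 - 23*q^2 + 4*q - 45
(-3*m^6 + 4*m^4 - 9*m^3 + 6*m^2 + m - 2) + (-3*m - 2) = -3*m^6 + 4*m^4 - 9*m^3 + 6*m^2 - 2*m - 4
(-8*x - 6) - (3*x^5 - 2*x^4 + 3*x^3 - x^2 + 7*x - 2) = -3*x^5 + 2*x^4 - 3*x^3 + x^2 - 15*x - 4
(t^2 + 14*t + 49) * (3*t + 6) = 3*t^3 + 48*t^2 + 231*t + 294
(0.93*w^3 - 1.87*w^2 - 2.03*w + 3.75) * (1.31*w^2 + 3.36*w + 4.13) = 1.2183*w^5 + 0.6751*w^4 - 5.1016*w^3 - 9.6314*w^2 + 4.2161*w + 15.4875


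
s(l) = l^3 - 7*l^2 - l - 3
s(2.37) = -31.38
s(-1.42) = -18.56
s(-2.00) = -37.00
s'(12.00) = 263.00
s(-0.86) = -7.95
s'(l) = 3*l^2 - 14*l - 1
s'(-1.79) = 33.67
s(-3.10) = -96.96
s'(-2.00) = 39.00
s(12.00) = 705.00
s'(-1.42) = 24.93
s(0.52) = -5.27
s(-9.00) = -1290.00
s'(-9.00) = 368.00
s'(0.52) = -7.47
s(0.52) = -5.27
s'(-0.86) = 13.26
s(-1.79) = -29.37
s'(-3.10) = 71.23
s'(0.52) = -7.47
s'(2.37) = -17.33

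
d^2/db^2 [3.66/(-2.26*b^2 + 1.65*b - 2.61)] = (37.387632*b^2 - 27.29628*b - 3.66*(4.52*b - 1.65)*(9.04*b - 3.3) + 43.177752)/(2.26*b^2 - 1.65*b + 2.61)^3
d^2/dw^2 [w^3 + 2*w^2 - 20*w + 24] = 6*w + 4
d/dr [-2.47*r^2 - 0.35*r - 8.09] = -4.94*r - 0.35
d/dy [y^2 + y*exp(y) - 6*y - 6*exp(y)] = y*exp(y) + 2*y - 5*exp(y) - 6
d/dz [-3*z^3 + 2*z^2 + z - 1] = -9*z^2 + 4*z + 1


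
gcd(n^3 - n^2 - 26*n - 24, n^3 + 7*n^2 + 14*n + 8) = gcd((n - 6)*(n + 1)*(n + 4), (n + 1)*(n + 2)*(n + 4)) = n^2 + 5*n + 4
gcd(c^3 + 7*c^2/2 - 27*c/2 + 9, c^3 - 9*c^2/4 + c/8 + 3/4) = 1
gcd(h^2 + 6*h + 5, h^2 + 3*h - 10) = h + 5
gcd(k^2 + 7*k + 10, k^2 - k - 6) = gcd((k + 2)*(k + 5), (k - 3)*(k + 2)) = k + 2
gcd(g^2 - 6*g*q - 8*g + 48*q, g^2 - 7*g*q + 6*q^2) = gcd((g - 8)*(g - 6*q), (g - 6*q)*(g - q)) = -g + 6*q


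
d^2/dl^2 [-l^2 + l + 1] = -2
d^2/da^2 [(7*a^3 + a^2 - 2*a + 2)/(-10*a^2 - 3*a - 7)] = 2*(657*a^3 - 831*a^2 - 1629*a + 31)/(1000*a^6 + 900*a^5 + 2370*a^4 + 1287*a^3 + 1659*a^2 + 441*a + 343)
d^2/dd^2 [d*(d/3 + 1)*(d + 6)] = 2*d + 6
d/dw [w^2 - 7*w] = 2*w - 7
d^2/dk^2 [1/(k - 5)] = 2/(k - 5)^3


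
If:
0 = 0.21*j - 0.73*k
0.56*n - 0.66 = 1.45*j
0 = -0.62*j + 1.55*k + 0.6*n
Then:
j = -0.51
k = -0.15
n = -0.15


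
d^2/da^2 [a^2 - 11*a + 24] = 2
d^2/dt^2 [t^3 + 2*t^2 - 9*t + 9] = 6*t + 4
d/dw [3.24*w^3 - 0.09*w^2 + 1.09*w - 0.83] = 9.72*w^2 - 0.18*w + 1.09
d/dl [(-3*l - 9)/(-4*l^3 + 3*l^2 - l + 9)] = 3*(4*l^3 - 3*l^2 + l - (l + 3)*(12*l^2 - 6*l + 1) - 9)/(4*l^3 - 3*l^2 + l - 9)^2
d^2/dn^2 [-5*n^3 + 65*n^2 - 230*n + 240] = 130 - 30*n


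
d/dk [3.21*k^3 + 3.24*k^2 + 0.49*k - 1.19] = 9.63*k^2 + 6.48*k + 0.49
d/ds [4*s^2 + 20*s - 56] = 8*s + 20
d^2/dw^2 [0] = 0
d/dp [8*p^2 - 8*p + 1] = 16*p - 8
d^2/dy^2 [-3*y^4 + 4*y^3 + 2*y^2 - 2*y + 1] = -36*y^2 + 24*y + 4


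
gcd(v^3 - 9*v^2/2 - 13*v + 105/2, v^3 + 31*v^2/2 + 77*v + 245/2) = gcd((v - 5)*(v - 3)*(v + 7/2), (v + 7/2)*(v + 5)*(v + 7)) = v + 7/2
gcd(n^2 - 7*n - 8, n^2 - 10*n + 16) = n - 8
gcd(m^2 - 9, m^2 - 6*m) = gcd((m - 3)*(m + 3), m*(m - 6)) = 1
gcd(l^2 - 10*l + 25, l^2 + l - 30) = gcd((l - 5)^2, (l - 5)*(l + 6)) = l - 5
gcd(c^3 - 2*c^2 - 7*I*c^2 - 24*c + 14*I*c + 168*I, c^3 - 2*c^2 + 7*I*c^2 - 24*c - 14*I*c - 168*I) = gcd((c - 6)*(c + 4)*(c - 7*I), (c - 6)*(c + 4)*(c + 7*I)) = c^2 - 2*c - 24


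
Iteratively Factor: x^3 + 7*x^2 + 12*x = (x + 4)*(x^2 + 3*x) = (x + 3)*(x + 4)*(x)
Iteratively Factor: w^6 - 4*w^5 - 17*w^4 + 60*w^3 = (w)*(w^5 - 4*w^4 - 17*w^3 + 60*w^2) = w^2*(w^4 - 4*w^3 - 17*w^2 + 60*w) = w^2*(w - 3)*(w^3 - w^2 - 20*w) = w^3*(w - 3)*(w^2 - w - 20) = w^3*(w - 5)*(w - 3)*(w + 4)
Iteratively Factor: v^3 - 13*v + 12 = (v + 4)*(v^2 - 4*v + 3) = (v - 3)*(v + 4)*(v - 1)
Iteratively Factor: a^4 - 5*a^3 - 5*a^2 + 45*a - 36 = (a + 3)*(a^3 - 8*a^2 + 19*a - 12) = (a - 1)*(a + 3)*(a^2 - 7*a + 12) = (a - 4)*(a - 1)*(a + 3)*(a - 3)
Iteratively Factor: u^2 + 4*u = (u + 4)*(u)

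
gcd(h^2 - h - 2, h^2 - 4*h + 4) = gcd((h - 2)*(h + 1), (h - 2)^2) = h - 2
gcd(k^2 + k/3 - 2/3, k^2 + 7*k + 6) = k + 1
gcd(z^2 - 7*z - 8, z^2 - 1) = z + 1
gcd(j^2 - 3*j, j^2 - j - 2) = 1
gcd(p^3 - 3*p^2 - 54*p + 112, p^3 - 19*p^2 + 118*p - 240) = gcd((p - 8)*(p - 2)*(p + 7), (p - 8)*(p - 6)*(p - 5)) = p - 8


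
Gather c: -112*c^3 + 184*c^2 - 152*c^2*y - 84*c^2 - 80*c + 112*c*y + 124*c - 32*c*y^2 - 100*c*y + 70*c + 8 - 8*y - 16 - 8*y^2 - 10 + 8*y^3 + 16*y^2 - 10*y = -112*c^3 + c^2*(100 - 152*y) + c*(-32*y^2 + 12*y + 114) + 8*y^3 + 8*y^2 - 18*y - 18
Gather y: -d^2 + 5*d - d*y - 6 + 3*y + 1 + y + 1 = -d^2 + 5*d + y*(4 - d) - 4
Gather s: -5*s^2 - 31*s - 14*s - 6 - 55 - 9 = -5*s^2 - 45*s - 70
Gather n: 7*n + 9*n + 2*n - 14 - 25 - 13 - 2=18*n - 54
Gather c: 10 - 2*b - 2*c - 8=-2*b - 2*c + 2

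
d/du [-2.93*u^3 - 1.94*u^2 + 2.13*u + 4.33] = -8.79*u^2 - 3.88*u + 2.13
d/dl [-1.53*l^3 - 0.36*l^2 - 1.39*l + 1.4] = -4.59*l^2 - 0.72*l - 1.39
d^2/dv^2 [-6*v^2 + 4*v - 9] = -12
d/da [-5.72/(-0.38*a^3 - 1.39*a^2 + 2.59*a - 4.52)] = (-6.5208*a^2 - 15.9016*a + 14.8148)/(0.38*a^3 + 1.39*a^2 - 2.59*a + 4.52)^2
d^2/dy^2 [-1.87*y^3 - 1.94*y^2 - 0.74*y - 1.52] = -11.22*y - 3.88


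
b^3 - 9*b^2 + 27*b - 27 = (b - 3)^3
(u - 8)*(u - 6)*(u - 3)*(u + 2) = u^4 - 15*u^3 + 56*u^2 + 36*u - 288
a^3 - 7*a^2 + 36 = (a - 6)*(a - 3)*(a + 2)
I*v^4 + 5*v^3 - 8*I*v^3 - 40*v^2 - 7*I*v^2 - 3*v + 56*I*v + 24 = (v - 8)*(v - 3*I)*(v - I)*(I*v + 1)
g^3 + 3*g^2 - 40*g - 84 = (g - 6)*(g + 2)*(g + 7)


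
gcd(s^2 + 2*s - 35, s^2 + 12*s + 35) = s + 7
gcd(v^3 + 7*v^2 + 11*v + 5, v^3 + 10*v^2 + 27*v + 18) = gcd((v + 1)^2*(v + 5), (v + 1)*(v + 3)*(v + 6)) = v + 1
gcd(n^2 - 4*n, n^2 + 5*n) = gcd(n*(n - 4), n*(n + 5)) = n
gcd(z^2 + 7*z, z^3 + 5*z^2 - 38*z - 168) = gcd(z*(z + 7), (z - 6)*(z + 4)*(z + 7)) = z + 7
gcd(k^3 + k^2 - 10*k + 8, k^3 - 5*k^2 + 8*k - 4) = k^2 - 3*k + 2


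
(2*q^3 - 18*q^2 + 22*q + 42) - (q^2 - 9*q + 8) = 2*q^3 - 19*q^2 + 31*q + 34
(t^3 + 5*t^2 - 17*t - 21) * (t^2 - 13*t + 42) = t^5 - 8*t^4 - 40*t^3 + 410*t^2 - 441*t - 882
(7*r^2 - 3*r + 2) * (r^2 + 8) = 7*r^4 - 3*r^3 + 58*r^2 - 24*r + 16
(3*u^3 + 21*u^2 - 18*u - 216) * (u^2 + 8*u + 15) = 3*u^5 + 45*u^4 + 195*u^3 - 45*u^2 - 1998*u - 3240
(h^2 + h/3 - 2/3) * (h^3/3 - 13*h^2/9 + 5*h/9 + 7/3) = h^5/3 - 4*h^4/3 - 4*h^3/27 + 94*h^2/27 + 11*h/27 - 14/9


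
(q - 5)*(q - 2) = q^2 - 7*q + 10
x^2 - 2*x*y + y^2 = (-x + y)^2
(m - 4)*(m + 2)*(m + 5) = m^3 + 3*m^2 - 18*m - 40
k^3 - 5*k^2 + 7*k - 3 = (k - 3)*(k - 1)^2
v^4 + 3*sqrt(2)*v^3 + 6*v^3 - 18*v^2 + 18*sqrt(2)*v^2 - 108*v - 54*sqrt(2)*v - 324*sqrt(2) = (v + 6)*(v - 3*sqrt(2))*(v + 3*sqrt(2))^2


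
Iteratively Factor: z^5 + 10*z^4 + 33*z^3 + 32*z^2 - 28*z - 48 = (z + 3)*(z^4 + 7*z^3 + 12*z^2 - 4*z - 16) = (z + 3)*(z + 4)*(z^3 + 3*z^2 - 4) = (z + 2)*(z + 3)*(z + 4)*(z^2 + z - 2) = (z + 2)^2*(z + 3)*(z + 4)*(z - 1)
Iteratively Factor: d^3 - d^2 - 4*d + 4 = (d - 2)*(d^2 + d - 2) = (d - 2)*(d + 2)*(d - 1)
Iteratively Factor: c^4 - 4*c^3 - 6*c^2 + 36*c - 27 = (c + 3)*(c^3 - 7*c^2 + 15*c - 9) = (c - 3)*(c + 3)*(c^2 - 4*c + 3) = (c - 3)*(c - 1)*(c + 3)*(c - 3)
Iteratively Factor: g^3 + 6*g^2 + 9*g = (g + 3)*(g^2 + 3*g) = g*(g + 3)*(g + 3)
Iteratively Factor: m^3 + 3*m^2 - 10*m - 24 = (m + 2)*(m^2 + m - 12) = (m - 3)*(m + 2)*(m + 4)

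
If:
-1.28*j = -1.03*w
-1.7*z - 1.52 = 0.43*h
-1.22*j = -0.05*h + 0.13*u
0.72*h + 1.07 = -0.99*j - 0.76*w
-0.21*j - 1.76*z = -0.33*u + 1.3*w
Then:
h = -1.79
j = 0.11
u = -1.74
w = 0.14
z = -0.44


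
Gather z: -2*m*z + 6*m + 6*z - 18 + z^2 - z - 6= 6*m + z^2 + z*(5 - 2*m) - 24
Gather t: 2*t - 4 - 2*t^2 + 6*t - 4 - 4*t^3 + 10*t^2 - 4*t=-4*t^3 + 8*t^2 + 4*t - 8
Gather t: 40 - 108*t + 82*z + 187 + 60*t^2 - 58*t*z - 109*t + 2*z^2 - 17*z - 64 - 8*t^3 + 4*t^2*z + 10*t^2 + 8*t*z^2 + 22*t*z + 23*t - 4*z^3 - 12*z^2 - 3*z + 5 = -8*t^3 + t^2*(4*z + 70) + t*(8*z^2 - 36*z - 194) - 4*z^3 - 10*z^2 + 62*z + 168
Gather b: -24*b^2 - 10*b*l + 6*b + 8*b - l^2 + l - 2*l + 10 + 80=-24*b^2 + b*(14 - 10*l) - l^2 - l + 90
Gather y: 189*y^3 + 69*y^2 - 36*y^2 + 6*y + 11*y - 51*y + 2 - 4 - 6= 189*y^3 + 33*y^2 - 34*y - 8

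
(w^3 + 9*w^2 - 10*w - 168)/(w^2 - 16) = (w^2 + 13*w + 42)/(w + 4)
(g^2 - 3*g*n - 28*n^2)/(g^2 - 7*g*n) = (g + 4*n)/g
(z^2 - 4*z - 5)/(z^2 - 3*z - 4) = (z - 5)/(z - 4)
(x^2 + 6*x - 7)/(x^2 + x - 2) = (x + 7)/(x + 2)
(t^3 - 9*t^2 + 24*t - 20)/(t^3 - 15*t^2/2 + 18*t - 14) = 2*(t - 5)/(2*t - 7)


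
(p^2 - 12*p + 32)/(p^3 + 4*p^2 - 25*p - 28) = (p - 8)/(p^2 + 8*p + 7)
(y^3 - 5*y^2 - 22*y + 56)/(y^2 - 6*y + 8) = (y^2 - 3*y - 28)/(y - 4)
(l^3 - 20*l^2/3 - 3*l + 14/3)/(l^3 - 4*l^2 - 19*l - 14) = (l - 2/3)/(l + 2)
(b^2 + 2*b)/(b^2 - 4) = b/(b - 2)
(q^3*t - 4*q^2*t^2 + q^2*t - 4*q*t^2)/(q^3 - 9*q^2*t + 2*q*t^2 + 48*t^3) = q*t*(q^2 - 4*q*t + q - 4*t)/(q^3 - 9*q^2*t + 2*q*t^2 + 48*t^3)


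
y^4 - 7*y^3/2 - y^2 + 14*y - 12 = (y - 2)^2*(y - 3/2)*(y + 2)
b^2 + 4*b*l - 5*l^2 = (b - l)*(b + 5*l)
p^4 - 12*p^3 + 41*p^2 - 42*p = p*(p - 7)*(p - 3)*(p - 2)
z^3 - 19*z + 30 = (z - 3)*(z - 2)*(z + 5)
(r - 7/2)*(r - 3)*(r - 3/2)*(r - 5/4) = r^4 - 37*r^3/4 + 121*r^2/4 - 657*r/16 + 315/16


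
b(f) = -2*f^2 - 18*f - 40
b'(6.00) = -42.00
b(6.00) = -220.00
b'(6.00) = -42.00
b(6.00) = -220.00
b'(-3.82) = -2.72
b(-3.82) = -0.42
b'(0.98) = -21.92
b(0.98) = -59.56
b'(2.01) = -26.04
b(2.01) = -84.26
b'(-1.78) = -10.88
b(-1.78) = -14.30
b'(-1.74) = -11.04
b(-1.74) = -14.74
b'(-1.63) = -11.48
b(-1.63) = -15.97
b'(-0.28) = -16.88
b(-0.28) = -35.12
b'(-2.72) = -7.12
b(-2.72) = -5.84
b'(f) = -4*f - 18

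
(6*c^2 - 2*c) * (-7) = -42*c^2 + 14*c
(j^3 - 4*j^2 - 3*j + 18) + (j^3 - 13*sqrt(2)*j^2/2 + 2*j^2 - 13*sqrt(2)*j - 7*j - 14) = 2*j^3 - 13*sqrt(2)*j^2/2 - 2*j^2 - 13*sqrt(2)*j - 10*j + 4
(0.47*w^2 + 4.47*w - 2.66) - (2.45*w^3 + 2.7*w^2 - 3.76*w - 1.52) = -2.45*w^3 - 2.23*w^2 + 8.23*w - 1.14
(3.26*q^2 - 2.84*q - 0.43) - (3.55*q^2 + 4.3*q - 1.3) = -0.29*q^2 - 7.14*q + 0.87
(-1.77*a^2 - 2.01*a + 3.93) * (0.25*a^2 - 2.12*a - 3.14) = -0.4425*a^4 + 3.2499*a^3 + 10.8015*a^2 - 2.0202*a - 12.3402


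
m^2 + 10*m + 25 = (m + 5)^2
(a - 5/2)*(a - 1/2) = a^2 - 3*a + 5/4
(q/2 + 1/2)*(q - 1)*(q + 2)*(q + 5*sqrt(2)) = q^4/2 + q^3 + 5*sqrt(2)*q^3/2 - q^2/2 + 5*sqrt(2)*q^2 - 5*sqrt(2)*q/2 - q - 5*sqrt(2)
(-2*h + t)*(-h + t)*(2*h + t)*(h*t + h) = 4*h^4*t + 4*h^4 - 4*h^3*t^2 - 4*h^3*t - h^2*t^3 - h^2*t^2 + h*t^4 + h*t^3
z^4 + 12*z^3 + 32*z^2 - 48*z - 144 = (z - 2)*(z + 2)*(z + 6)^2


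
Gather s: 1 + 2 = 3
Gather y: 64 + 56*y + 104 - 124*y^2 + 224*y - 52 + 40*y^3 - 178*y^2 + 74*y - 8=40*y^3 - 302*y^2 + 354*y + 108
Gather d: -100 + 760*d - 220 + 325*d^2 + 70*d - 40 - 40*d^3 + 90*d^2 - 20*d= -40*d^3 + 415*d^2 + 810*d - 360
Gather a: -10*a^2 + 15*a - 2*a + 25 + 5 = -10*a^2 + 13*a + 30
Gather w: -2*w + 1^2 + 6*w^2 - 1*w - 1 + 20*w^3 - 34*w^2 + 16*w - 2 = 20*w^3 - 28*w^2 + 13*w - 2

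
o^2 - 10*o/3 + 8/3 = (o - 2)*(o - 4/3)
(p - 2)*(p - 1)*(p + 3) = p^3 - 7*p + 6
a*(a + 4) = a^2 + 4*a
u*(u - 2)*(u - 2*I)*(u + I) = u^4 - 2*u^3 - I*u^3 + 2*u^2 + 2*I*u^2 - 4*u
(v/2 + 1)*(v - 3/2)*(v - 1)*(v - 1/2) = v^4/2 - v^3/2 - 13*v^2/8 + 19*v/8 - 3/4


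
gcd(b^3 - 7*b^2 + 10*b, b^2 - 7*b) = b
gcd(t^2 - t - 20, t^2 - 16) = t + 4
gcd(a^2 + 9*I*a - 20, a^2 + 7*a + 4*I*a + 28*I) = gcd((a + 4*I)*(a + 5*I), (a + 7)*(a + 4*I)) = a + 4*I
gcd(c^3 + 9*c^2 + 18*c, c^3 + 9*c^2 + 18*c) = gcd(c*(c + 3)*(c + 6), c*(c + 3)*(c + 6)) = c^3 + 9*c^2 + 18*c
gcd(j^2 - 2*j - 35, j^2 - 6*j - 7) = j - 7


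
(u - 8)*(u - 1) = u^2 - 9*u + 8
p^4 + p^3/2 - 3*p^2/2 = p^2*(p - 1)*(p + 3/2)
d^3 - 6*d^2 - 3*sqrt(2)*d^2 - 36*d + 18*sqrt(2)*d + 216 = (d - 6)*(d - 6*sqrt(2))*(d + 3*sqrt(2))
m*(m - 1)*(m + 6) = m^3 + 5*m^2 - 6*m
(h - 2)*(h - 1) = h^2 - 3*h + 2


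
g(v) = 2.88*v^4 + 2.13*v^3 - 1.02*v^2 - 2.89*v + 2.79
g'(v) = 11.52*v^3 + 6.39*v^2 - 2.04*v - 2.89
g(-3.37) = 290.88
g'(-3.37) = -364.35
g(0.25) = 2.05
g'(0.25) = -2.82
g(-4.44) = 928.32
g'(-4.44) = -876.19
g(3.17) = 342.05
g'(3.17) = 421.83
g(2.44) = 122.69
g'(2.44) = 197.52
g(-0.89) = 4.86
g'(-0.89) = -4.13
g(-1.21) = 7.19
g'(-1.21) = -11.47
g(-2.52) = 85.65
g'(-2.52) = -141.52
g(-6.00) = 3255.81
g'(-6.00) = -2248.93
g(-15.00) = 138427.89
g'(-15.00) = -37414.54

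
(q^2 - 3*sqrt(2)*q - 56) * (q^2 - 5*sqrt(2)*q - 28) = q^4 - 8*sqrt(2)*q^3 - 54*q^2 + 364*sqrt(2)*q + 1568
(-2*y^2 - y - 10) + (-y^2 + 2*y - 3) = -3*y^2 + y - 13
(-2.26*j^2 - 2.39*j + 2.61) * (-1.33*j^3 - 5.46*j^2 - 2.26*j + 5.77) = 3.0058*j^5 + 15.5183*j^4 + 14.6857*j^3 - 21.8894*j^2 - 19.6889*j + 15.0597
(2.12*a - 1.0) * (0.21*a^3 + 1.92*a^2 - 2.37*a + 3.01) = 0.4452*a^4 + 3.8604*a^3 - 6.9444*a^2 + 8.7512*a - 3.01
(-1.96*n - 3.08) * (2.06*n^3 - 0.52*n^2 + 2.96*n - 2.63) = -4.0376*n^4 - 5.3256*n^3 - 4.2*n^2 - 3.962*n + 8.1004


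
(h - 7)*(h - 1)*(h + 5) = h^3 - 3*h^2 - 33*h + 35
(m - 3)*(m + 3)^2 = m^3 + 3*m^2 - 9*m - 27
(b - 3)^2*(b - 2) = b^3 - 8*b^2 + 21*b - 18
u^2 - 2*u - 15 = (u - 5)*(u + 3)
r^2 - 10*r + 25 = (r - 5)^2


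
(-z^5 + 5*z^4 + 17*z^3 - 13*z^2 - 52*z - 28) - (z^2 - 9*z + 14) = -z^5 + 5*z^4 + 17*z^3 - 14*z^2 - 43*z - 42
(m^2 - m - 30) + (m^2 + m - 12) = 2*m^2 - 42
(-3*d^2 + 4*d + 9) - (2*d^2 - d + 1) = -5*d^2 + 5*d + 8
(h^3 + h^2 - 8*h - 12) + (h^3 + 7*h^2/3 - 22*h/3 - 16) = 2*h^3 + 10*h^2/3 - 46*h/3 - 28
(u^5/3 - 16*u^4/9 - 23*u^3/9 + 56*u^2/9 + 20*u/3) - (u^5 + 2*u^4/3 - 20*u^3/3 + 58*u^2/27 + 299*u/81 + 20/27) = -2*u^5/3 - 22*u^4/9 + 37*u^3/9 + 110*u^2/27 + 241*u/81 - 20/27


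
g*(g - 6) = g^2 - 6*g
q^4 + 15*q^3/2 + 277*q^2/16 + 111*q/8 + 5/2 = (q + 1/4)*(q + 5/4)*(q + 2)*(q + 4)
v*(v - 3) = v^2 - 3*v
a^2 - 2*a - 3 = (a - 3)*(a + 1)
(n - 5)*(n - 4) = n^2 - 9*n + 20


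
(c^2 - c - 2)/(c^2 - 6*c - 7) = (c - 2)/(c - 7)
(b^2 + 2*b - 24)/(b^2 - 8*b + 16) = (b + 6)/(b - 4)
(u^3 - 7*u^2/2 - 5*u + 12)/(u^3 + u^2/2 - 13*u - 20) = (2*u - 3)/(2*u + 5)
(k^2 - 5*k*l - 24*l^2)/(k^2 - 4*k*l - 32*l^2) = (k + 3*l)/(k + 4*l)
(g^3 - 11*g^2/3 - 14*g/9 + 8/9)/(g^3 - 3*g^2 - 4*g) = (g^2 + g/3 - 2/9)/(g*(g + 1))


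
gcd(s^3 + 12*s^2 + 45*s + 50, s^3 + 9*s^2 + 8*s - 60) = s + 5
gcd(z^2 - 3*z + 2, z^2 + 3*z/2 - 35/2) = 1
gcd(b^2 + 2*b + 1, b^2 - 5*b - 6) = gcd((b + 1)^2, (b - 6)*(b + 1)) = b + 1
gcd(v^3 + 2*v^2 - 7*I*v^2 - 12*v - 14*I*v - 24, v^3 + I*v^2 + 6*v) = 1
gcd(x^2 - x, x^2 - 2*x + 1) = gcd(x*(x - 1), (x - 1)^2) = x - 1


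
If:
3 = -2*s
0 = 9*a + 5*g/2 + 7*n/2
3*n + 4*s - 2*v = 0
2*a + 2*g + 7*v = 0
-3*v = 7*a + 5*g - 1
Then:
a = -1295/977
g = 2156/977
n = 1790/977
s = -3/2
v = -246/977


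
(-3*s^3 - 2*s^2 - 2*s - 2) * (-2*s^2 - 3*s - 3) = 6*s^5 + 13*s^4 + 19*s^3 + 16*s^2 + 12*s + 6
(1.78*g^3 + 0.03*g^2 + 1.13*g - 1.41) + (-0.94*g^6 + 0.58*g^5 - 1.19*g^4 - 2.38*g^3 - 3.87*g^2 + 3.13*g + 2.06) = -0.94*g^6 + 0.58*g^5 - 1.19*g^4 - 0.6*g^3 - 3.84*g^2 + 4.26*g + 0.65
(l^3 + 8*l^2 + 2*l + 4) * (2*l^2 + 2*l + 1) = 2*l^5 + 18*l^4 + 21*l^3 + 20*l^2 + 10*l + 4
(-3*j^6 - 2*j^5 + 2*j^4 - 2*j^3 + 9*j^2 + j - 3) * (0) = 0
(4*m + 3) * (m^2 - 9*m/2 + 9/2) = 4*m^3 - 15*m^2 + 9*m/2 + 27/2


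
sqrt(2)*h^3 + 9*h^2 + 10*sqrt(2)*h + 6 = (h + sqrt(2))*(h + 3*sqrt(2))*(sqrt(2)*h + 1)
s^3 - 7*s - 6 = (s - 3)*(s + 1)*(s + 2)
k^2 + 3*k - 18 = (k - 3)*(k + 6)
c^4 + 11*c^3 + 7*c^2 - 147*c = c*(c - 3)*(c + 7)^2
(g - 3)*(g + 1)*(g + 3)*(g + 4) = g^4 + 5*g^3 - 5*g^2 - 45*g - 36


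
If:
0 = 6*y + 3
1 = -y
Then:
No Solution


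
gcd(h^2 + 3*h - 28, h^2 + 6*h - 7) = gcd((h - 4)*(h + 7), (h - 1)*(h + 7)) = h + 7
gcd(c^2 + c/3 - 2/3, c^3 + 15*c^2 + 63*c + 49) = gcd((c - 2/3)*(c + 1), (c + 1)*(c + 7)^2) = c + 1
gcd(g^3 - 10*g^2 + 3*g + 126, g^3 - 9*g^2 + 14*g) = g - 7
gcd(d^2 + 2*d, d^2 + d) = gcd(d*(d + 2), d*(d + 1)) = d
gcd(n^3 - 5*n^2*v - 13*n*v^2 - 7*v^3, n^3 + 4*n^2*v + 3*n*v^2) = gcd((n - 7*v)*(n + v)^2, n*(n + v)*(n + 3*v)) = n + v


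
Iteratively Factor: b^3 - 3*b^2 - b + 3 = (b + 1)*(b^2 - 4*b + 3) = (b - 3)*(b + 1)*(b - 1)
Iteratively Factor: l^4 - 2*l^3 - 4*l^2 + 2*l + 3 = (l + 1)*(l^3 - 3*l^2 - l + 3) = (l + 1)^2*(l^2 - 4*l + 3) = (l - 3)*(l + 1)^2*(l - 1)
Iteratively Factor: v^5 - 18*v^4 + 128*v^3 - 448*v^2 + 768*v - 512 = (v - 4)*(v^4 - 14*v^3 + 72*v^2 - 160*v + 128) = (v - 4)^2*(v^3 - 10*v^2 + 32*v - 32) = (v - 4)^2*(v - 2)*(v^2 - 8*v + 16) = (v - 4)^3*(v - 2)*(v - 4)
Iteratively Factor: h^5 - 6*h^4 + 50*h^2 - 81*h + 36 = (h - 1)*(h^4 - 5*h^3 - 5*h^2 + 45*h - 36) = (h - 1)*(h + 3)*(h^3 - 8*h^2 + 19*h - 12) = (h - 1)^2*(h + 3)*(h^2 - 7*h + 12) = (h - 4)*(h - 1)^2*(h + 3)*(h - 3)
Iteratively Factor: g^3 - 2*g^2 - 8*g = (g + 2)*(g^2 - 4*g) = g*(g + 2)*(g - 4)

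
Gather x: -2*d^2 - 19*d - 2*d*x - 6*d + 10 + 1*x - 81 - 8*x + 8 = -2*d^2 - 25*d + x*(-2*d - 7) - 63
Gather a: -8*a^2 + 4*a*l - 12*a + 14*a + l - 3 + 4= -8*a^2 + a*(4*l + 2) + l + 1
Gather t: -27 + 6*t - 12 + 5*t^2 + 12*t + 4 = 5*t^2 + 18*t - 35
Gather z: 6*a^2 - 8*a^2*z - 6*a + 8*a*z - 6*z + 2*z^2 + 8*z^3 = 6*a^2 - 6*a + 8*z^3 + 2*z^2 + z*(-8*a^2 + 8*a - 6)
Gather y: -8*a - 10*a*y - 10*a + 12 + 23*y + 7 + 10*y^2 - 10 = -18*a + 10*y^2 + y*(23 - 10*a) + 9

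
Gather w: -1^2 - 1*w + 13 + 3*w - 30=2*w - 18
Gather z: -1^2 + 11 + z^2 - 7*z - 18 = z^2 - 7*z - 8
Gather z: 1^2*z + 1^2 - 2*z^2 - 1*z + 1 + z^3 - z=z^3 - 2*z^2 - z + 2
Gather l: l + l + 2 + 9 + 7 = 2*l + 18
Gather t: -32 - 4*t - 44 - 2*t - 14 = -6*t - 90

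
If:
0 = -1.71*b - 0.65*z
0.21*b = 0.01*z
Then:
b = 0.00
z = 0.00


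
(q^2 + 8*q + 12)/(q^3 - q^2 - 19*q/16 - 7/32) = 32*(q^2 + 8*q + 12)/(32*q^3 - 32*q^2 - 38*q - 7)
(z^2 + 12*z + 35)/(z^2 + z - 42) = (z + 5)/(z - 6)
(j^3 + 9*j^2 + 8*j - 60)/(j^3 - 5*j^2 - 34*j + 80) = (j + 6)/(j - 8)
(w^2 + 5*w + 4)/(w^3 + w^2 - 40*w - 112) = (w + 1)/(w^2 - 3*w - 28)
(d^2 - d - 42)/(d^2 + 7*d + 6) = (d - 7)/(d + 1)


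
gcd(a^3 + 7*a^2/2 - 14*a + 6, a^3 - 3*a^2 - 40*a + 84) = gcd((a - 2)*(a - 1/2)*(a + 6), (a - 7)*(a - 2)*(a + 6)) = a^2 + 4*a - 12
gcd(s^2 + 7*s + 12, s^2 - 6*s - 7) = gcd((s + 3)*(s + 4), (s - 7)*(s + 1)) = 1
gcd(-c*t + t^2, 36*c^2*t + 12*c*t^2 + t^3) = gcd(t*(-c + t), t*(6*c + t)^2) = t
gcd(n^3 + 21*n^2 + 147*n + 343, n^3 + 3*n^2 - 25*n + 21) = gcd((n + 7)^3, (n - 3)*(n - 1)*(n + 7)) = n + 7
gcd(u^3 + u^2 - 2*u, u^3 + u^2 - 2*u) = u^3 + u^2 - 2*u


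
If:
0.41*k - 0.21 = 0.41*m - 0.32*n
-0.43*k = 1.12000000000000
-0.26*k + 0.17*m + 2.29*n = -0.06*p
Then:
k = -2.60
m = -0.0193295077016007*p - 3.16431486307095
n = -0.0247659317426759*p - 0.06081911598407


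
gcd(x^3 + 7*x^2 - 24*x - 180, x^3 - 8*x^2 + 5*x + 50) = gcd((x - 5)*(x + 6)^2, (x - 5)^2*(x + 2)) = x - 5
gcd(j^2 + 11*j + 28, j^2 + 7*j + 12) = j + 4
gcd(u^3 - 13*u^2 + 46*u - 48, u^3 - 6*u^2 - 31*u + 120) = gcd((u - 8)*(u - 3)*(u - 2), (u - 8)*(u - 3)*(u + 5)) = u^2 - 11*u + 24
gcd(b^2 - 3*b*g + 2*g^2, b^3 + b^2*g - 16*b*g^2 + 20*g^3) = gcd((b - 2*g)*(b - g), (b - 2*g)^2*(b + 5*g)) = b - 2*g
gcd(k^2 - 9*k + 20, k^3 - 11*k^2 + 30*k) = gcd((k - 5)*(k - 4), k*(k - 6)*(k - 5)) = k - 5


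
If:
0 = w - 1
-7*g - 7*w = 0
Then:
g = -1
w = 1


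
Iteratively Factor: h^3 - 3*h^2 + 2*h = (h - 1)*(h^2 - 2*h) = h*(h - 1)*(h - 2)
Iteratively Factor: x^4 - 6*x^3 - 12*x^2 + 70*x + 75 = (x - 5)*(x^3 - x^2 - 17*x - 15) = (x - 5)^2*(x^2 + 4*x + 3) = (x - 5)^2*(x + 3)*(x + 1)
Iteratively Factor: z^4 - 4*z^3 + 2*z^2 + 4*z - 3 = (z - 1)*(z^3 - 3*z^2 - z + 3) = (z - 3)*(z - 1)*(z^2 - 1) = (z - 3)*(z - 1)^2*(z + 1)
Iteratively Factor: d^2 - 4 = (d + 2)*(d - 2)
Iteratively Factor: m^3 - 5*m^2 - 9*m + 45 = (m + 3)*(m^2 - 8*m + 15) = (m - 5)*(m + 3)*(m - 3)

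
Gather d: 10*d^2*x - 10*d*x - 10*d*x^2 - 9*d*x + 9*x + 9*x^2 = 10*d^2*x + d*(-10*x^2 - 19*x) + 9*x^2 + 9*x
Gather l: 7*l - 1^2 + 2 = 7*l + 1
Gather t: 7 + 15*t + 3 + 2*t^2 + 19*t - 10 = 2*t^2 + 34*t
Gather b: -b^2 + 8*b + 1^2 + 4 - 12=-b^2 + 8*b - 7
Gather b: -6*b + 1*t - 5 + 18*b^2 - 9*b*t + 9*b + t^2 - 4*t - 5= 18*b^2 + b*(3 - 9*t) + t^2 - 3*t - 10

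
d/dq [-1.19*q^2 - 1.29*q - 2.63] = -2.38*q - 1.29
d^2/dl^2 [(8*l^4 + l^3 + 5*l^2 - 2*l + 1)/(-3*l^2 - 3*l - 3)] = 2*(-8*l^6 - 24*l^5 - 48*l^4 - 57*l^3 - 39*l^2 - 12*l - 7)/(3*(l^6 + 3*l^5 + 6*l^4 + 7*l^3 + 6*l^2 + 3*l + 1))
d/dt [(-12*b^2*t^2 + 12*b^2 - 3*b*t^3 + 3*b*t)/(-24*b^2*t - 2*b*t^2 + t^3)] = 6*b*(3*b*t^2 + 3*b - t)/(t^2*(36*b^2 - 12*b*t + t^2))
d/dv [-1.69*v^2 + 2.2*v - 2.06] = 2.2 - 3.38*v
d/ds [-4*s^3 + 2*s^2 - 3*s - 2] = -12*s^2 + 4*s - 3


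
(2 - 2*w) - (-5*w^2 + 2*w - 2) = 5*w^2 - 4*w + 4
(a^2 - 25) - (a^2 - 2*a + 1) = 2*a - 26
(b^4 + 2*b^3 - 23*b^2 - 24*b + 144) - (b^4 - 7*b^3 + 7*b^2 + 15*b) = 9*b^3 - 30*b^2 - 39*b + 144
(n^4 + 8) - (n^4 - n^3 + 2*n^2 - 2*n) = n^3 - 2*n^2 + 2*n + 8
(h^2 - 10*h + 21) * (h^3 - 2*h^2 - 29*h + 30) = h^5 - 12*h^4 + 12*h^3 + 278*h^2 - 909*h + 630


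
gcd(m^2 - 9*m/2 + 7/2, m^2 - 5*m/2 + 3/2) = m - 1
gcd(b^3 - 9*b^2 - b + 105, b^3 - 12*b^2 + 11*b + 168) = b^2 - 4*b - 21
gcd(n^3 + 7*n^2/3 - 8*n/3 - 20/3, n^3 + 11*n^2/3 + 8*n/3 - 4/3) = n^2 + 4*n + 4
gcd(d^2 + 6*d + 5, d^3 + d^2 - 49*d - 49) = d + 1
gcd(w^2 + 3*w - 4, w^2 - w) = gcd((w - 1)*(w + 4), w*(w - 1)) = w - 1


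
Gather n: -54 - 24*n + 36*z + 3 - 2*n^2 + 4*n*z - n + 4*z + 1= -2*n^2 + n*(4*z - 25) + 40*z - 50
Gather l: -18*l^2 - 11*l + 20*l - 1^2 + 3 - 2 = -18*l^2 + 9*l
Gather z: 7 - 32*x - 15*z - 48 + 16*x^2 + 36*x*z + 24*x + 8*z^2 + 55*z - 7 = 16*x^2 - 8*x + 8*z^2 + z*(36*x + 40) - 48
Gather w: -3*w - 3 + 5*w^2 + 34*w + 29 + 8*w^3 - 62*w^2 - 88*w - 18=8*w^3 - 57*w^2 - 57*w + 8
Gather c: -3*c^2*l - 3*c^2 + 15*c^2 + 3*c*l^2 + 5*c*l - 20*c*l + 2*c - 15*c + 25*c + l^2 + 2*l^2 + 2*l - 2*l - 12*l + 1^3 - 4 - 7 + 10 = c^2*(12 - 3*l) + c*(3*l^2 - 15*l + 12) + 3*l^2 - 12*l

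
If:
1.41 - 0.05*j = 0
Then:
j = 28.20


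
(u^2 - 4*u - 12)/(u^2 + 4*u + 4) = (u - 6)/(u + 2)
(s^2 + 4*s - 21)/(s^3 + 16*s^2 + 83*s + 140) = (s - 3)/(s^2 + 9*s + 20)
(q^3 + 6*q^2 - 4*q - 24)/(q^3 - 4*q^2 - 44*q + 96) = (q + 2)/(q - 8)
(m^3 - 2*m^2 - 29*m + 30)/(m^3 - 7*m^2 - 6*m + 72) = (m^2 + 4*m - 5)/(m^2 - m - 12)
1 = 1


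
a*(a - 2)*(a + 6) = a^3 + 4*a^2 - 12*a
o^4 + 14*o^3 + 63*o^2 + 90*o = o*(o + 3)*(o + 5)*(o + 6)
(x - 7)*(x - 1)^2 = x^3 - 9*x^2 + 15*x - 7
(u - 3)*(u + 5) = u^2 + 2*u - 15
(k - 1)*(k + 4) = k^2 + 3*k - 4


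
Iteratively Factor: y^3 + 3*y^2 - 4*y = (y - 1)*(y^2 + 4*y) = (y - 1)*(y + 4)*(y)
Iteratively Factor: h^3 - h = (h + 1)*(h^2 - h) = h*(h + 1)*(h - 1)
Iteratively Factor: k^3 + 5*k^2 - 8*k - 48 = (k - 3)*(k^2 + 8*k + 16) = (k - 3)*(k + 4)*(k + 4)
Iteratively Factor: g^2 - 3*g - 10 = (g + 2)*(g - 5)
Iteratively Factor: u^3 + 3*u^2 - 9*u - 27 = (u - 3)*(u^2 + 6*u + 9) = (u - 3)*(u + 3)*(u + 3)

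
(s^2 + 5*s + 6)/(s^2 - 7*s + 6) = (s^2 + 5*s + 6)/(s^2 - 7*s + 6)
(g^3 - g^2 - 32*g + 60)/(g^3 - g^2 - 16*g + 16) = (g^3 - g^2 - 32*g + 60)/(g^3 - g^2 - 16*g + 16)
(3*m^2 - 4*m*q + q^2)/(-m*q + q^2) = (-3*m + q)/q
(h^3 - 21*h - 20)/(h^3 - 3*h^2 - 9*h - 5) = (h + 4)/(h + 1)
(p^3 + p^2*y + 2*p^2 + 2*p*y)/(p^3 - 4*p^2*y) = (p^2 + p*y + 2*p + 2*y)/(p*(p - 4*y))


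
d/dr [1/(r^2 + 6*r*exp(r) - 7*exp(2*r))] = 2*(-3*r*exp(r) - r + 7*exp(2*r) - 3*exp(r))/(r^2 + 6*r*exp(r) - 7*exp(2*r))^2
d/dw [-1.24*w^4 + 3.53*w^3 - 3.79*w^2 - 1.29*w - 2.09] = -4.96*w^3 + 10.59*w^2 - 7.58*w - 1.29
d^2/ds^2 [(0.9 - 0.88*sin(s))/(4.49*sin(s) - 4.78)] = (0.742646000000001*sin(s)^2 + 0.790611999999999*sin(s) - 1.485292)/(90.518849*sin(s)^3 - 289.095834*sin(s)^2 + 307.767948*sin(s) - 109.215352)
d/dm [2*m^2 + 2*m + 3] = 4*m + 2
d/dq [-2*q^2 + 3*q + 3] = 3 - 4*q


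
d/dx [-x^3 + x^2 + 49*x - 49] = -3*x^2 + 2*x + 49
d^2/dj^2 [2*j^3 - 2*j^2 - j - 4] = 12*j - 4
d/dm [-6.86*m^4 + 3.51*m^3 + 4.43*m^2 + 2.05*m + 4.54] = -27.44*m^3 + 10.53*m^2 + 8.86*m + 2.05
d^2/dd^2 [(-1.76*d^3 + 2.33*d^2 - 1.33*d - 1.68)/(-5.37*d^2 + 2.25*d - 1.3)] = (5.6843418860808e-14*d^5 + 13.648584*d^3 + 357.382332*d^2 - 159.65358*d - 6.54106)/(154.854153*d^6 - 194.649075*d^5 + 194.020785*d^4 - 105.634125*d^3 + 46.96965*d^2 - 11.4075*d + 2.197)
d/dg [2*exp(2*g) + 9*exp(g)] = (4*exp(g) + 9)*exp(g)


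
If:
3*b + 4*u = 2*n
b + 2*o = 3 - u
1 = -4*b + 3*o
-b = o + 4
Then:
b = -13/7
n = 31/2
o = -15/7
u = 64/7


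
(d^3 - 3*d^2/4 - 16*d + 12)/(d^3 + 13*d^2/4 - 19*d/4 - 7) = (4*d^2 - 19*d + 12)/(4*d^2 - 3*d - 7)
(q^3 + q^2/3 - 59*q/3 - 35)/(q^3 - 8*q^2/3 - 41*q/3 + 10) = (3*q + 7)/(3*q - 2)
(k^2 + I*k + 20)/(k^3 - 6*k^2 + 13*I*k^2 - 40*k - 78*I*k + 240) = (k - 4*I)/(k^2 + k*(-6 + 8*I) - 48*I)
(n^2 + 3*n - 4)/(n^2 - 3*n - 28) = (n - 1)/(n - 7)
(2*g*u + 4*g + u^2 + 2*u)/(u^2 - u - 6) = (2*g + u)/(u - 3)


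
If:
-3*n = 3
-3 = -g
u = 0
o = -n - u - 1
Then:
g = 3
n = -1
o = 0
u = 0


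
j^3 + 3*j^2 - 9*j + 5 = (j - 1)^2*(j + 5)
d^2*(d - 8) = d^3 - 8*d^2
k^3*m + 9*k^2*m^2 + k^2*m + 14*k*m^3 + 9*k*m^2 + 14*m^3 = (k + 2*m)*(k + 7*m)*(k*m + m)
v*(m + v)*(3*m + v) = 3*m^2*v + 4*m*v^2 + v^3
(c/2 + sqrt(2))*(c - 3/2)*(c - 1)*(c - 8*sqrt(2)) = c^4/2 - 3*sqrt(2)*c^3 - 5*c^3/4 - 61*c^2/4 + 15*sqrt(2)*c^2/2 - 9*sqrt(2)*c/2 + 40*c - 24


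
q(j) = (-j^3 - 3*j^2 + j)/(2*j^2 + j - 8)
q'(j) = (-4*j - 1)*(-j^3 - 3*j^2 + j)/(2*j^2 + j - 8)^2 + (-3*j^2 - 6*j + 1)/(2*j^2 + j - 8)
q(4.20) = -3.90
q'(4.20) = -0.24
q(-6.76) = 2.15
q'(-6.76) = -0.51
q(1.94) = -11.35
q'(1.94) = 52.82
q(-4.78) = 1.09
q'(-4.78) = -0.58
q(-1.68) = 1.34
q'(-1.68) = -2.55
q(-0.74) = 0.26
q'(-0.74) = -0.56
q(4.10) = -3.88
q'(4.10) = -0.22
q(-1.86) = 1.97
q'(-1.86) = -4.93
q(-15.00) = 6.29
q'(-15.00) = -0.50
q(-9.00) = 3.29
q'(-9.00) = -0.50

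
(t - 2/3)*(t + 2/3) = t^2 - 4/9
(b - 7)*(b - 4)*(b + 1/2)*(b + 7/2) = b^4 - 7*b^3 - 57*b^2/4 + 371*b/4 + 49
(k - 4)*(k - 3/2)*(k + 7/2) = k^3 - 2*k^2 - 53*k/4 + 21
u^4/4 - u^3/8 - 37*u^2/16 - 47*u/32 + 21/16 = (u/4 + 1/2)*(u - 7/2)*(u - 1/2)*(u + 3/2)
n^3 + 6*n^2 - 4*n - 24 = (n - 2)*(n + 2)*(n + 6)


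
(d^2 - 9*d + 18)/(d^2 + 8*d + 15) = (d^2 - 9*d + 18)/(d^2 + 8*d + 15)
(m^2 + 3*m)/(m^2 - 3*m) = (m + 3)/(m - 3)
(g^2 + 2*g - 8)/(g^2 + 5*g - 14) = (g + 4)/(g + 7)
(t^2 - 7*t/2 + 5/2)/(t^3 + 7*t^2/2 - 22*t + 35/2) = 1/(t + 7)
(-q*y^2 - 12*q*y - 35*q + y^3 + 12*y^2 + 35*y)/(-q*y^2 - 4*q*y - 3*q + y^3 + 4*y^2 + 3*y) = (y^2 + 12*y + 35)/(y^2 + 4*y + 3)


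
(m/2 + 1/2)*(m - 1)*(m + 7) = m^3/2 + 7*m^2/2 - m/2 - 7/2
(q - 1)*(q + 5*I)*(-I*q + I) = -I*q^3 + 5*q^2 + 2*I*q^2 - 10*q - I*q + 5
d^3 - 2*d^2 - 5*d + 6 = (d - 3)*(d - 1)*(d + 2)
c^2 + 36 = (c - 6*I)*(c + 6*I)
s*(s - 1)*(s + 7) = s^3 + 6*s^2 - 7*s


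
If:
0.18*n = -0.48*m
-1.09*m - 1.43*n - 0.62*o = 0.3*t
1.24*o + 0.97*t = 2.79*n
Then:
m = -0.02871184687015*t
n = 0.0765649249870667*t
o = -0.609986983295229*t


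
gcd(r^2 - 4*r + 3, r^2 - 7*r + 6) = r - 1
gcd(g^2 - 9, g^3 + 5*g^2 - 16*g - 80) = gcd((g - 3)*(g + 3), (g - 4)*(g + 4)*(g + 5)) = 1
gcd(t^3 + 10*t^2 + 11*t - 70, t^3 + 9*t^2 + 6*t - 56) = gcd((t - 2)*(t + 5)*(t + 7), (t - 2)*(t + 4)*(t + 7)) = t^2 + 5*t - 14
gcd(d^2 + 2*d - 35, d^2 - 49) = d + 7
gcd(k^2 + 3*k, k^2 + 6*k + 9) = k + 3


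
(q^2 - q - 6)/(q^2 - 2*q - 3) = (q + 2)/(q + 1)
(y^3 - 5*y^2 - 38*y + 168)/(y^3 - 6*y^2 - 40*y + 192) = (y - 7)/(y - 8)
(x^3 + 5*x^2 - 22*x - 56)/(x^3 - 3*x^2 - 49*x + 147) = (x^2 - 2*x - 8)/(x^2 - 10*x + 21)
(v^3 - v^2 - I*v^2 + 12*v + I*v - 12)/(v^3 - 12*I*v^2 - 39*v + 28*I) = (v^2 + v*(-1 + 3*I) - 3*I)/(v^2 - 8*I*v - 7)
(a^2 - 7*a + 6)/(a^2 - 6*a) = (a - 1)/a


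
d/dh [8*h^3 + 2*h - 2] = 24*h^2 + 2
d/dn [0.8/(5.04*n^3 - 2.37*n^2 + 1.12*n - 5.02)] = (-12.096*n^2 + 3.792*n - 0.896)/(5.04*n^3 - 2.37*n^2 + 1.12*n - 5.02)^2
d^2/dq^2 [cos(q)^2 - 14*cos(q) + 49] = 14*cos(q) - 2*cos(2*q)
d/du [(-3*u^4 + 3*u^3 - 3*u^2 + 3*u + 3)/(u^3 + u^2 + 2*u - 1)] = 3*(-u^6 - 2*u^5 - 4*u^4 + 6*u^3 - 9*u^2 - 3)/(u^6 + 2*u^5 + 5*u^4 + 2*u^3 + 2*u^2 - 4*u + 1)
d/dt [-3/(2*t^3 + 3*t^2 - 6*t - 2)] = 18*(t^2 + t - 1)/(2*t^3 + 3*t^2 - 6*t - 2)^2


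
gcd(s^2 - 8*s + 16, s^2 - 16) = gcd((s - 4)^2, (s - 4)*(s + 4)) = s - 4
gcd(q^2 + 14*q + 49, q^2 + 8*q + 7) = q + 7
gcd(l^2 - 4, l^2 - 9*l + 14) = l - 2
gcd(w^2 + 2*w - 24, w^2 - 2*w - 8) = w - 4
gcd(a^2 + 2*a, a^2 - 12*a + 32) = 1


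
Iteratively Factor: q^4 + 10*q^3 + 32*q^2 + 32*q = (q)*(q^3 + 10*q^2 + 32*q + 32) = q*(q + 4)*(q^2 + 6*q + 8) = q*(q + 4)^2*(q + 2)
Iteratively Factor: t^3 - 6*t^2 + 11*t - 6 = (t - 2)*(t^2 - 4*t + 3) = (t - 3)*(t - 2)*(t - 1)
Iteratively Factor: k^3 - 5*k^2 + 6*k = (k - 3)*(k^2 - 2*k) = (k - 3)*(k - 2)*(k)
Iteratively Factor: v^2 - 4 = (v + 2)*(v - 2)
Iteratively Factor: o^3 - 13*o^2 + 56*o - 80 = (o - 4)*(o^2 - 9*o + 20) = (o - 4)^2*(o - 5)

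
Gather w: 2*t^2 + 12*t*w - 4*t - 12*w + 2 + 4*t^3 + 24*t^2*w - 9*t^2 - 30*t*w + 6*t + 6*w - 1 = 4*t^3 - 7*t^2 + 2*t + w*(24*t^2 - 18*t - 6) + 1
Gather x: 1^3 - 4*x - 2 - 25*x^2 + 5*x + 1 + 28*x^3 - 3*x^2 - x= 28*x^3 - 28*x^2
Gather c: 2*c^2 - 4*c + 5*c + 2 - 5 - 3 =2*c^2 + c - 6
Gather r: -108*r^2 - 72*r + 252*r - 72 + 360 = -108*r^2 + 180*r + 288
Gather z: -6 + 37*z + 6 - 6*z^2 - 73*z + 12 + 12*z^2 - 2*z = 6*z^2 - 38*z + 12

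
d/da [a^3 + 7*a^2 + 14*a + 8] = 3*a^2 + 14*a + 14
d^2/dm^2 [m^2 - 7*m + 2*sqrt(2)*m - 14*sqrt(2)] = 2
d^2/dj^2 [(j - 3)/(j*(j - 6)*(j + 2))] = 2*(3*j^5 - 30*j^4 + 124*j^3 - 36*j^2 - 432*j - 432)/(j^3*(j^6 - 12*j^5 + 12*j^4 + 224*j^3 - 144*j^2 - 1728*j - 1728))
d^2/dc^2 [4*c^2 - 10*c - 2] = 8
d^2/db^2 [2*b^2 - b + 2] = 4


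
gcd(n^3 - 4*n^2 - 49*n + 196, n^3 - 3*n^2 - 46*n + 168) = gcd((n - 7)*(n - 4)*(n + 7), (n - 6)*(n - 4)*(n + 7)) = n^2 + 3*n - 28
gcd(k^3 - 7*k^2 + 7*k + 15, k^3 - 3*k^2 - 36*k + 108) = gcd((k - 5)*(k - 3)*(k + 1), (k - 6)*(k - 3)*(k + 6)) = k - 3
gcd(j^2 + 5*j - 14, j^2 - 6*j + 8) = j - 2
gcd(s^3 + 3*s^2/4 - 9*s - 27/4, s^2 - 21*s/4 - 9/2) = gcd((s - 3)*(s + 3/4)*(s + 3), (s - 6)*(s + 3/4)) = s + 3/4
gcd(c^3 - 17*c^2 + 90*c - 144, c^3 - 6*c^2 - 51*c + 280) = c - 8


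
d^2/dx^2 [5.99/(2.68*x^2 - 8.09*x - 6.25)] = (86.045152*x^2 - 259.740776*x - 5.99*(5.36*x - 8.09)*(10.72*x - 16.18) - 200.665)/(-2.68*x^2 + 8.09*x + 6.25)^3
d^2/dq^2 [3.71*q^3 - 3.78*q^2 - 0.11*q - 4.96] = 22.26*q - 7.56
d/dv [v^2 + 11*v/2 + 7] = 2*v + 11/2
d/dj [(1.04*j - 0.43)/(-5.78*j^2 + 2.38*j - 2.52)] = (6.0112*j^2 - 4.9708*j - 1.5974)/(33.4084*j^4 - 27.5128*j^3 + 34.7956*j^2 - 11.9952*j + 6.3504)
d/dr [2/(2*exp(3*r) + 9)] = -12*exp(3*r)/(2*exp(3*r) + 9)^2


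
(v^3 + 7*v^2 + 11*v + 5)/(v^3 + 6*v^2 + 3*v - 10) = (v^2 + 2*v + 1)/(v^2 + v - 2)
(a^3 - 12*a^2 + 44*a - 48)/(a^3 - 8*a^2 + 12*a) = (a - 4)/a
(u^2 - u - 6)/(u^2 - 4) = (u - 3)/(u - 2)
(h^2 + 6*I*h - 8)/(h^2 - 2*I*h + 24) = (h + 2*I)/(h - 6*I)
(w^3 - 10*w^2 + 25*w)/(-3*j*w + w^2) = (-w^2 + 10*w - 25)/(3*j - w)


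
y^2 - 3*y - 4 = (y - 4)*(y + 1)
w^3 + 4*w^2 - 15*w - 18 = (w - 3)*(w + 1)*(w + 6)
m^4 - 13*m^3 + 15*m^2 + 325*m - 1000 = (m - 8)*(m - 5)^2*(m + 5)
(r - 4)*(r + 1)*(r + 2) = r^3 - r^2 - 10*r - 8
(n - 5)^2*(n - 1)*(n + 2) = n^4 - 9*n^3 + 13*n^2 + 45*n - 50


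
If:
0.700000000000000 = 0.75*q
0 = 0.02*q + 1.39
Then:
No Solution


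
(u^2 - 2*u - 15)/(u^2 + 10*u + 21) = (u - 5)/(u + 7)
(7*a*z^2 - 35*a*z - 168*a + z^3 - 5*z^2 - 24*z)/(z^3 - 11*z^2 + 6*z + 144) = (7*a + z)/(z - 6)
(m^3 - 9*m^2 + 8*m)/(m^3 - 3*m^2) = (m^2 - 9*m + 8)/(m*(m - 3))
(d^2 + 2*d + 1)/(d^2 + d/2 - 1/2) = 2*(d + 1)/(2*d - 1)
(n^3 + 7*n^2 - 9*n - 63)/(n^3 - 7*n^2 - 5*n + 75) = (n^2 + 4*n - 21)/(n^2 - 10*n + 25)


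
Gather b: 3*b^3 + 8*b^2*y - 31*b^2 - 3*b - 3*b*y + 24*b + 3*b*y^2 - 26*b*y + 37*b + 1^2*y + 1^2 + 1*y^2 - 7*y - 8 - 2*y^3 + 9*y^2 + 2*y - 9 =3*b^3 + b^2*(8*y - 31) + b*(3*y^2 - 29*y + 58) - 2*y^3 + 10*y^2 - 4*y - 16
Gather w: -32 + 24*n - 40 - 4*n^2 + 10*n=-4*n^2 + 34*n - 72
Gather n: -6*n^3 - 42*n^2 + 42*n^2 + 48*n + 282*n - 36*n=-6*n^3 + 294*n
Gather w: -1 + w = w - 1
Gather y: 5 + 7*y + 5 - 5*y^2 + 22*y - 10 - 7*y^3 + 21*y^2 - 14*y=-7*y^3 + 16*y^2 + 15*y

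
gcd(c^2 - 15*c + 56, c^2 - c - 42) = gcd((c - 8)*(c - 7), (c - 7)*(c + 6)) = c - 7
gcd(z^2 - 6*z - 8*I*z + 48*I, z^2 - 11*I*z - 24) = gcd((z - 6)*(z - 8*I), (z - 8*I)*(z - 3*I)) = z - 8*I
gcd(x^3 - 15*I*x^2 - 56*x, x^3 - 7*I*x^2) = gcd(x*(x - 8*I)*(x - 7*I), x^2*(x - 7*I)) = x^2 - 7*I*x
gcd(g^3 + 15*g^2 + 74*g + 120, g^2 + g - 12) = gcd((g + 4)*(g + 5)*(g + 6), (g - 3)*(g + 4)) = g + 4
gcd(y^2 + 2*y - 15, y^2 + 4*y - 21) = y - 3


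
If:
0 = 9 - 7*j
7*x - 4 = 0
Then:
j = 9/7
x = 4/7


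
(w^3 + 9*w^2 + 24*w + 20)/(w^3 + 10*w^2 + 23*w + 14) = (w^2 + 7*w + 10)/(w^2 + 8*w + 7)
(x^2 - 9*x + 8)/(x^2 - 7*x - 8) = (x - 1)/(x + 1)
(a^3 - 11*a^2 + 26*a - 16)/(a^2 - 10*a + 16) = a - 1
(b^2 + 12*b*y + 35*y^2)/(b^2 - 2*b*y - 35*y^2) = (-b - 7*y)/(-b + 7*y)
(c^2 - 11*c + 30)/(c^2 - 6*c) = (c - 5)/c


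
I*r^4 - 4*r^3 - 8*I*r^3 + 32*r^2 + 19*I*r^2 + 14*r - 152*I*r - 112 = (r - 8)*(r - 2*I)*(r + 7*I)*(I*r + 1)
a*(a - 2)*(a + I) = a^3 - 2*a^2 + I*a^2 - 2*I*a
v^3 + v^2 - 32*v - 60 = (v - 6)*(v + 2)*(v + 5)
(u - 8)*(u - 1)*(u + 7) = u^3 - 2*u^2 - 55*u + 56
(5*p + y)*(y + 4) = 5*p*y + 20*p + y^2 + 4*y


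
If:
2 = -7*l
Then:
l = -2/7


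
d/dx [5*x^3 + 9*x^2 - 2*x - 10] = 15*x^2 + 18*x - 2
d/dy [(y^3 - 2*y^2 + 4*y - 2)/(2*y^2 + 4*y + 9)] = (2*y^4 + 8*y^3 + 11*y^2 - 28*y + 44)/(4*y^4 + 16*y^3 + 52*y^2 + 72*y + 81)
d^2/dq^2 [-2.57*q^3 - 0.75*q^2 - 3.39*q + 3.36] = -15.42*q - 1.5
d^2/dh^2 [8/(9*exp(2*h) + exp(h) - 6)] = 8*(2*(18*exp(h) + 1)^2*exp(h) - (36*exp(h) + 1)*(9*exp(2*h) + exp(h) - 6))*exp(h)/(9*exp(2*h) + exp(h) - 6)^3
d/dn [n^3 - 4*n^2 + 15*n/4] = 3*n^2 - 8*n + 15/4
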